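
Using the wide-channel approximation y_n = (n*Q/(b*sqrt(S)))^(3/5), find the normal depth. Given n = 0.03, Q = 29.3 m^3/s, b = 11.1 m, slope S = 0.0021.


We use the wide-channel approximation y_n = (n*Q/(b*sqrt(S)))^(3/5).
sqrt(S) = sqrt(0.0021) = 0.045826.
Numerator: n*Q = 0.03 * 29.3 = 0.879.
Denominator: b*sqrt(S) = 11.1 * 0.045826 = 0.508669.
arg = 1.728.
y_n = 1.728^(3/5) = 1.3885 m.

1.3885


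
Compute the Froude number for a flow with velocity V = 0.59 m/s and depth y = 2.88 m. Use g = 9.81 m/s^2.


The Froude number is defined as Fr = V / sqrt(g*y).
g*y = 9.81 * 2.88 = 28.2528.
sqrt(g*y) = sqrt(28.2528) = 5.3153.
Fr = 0.59 / 5.3153 = 0.111.

0.111


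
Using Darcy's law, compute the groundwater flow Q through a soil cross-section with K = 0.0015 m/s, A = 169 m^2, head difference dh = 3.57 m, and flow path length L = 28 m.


Darcy's law: Q = K * A * i, where i = dh/L.
Hydraulic gradient i = 3.57 / 28 = 0.1275.
Q = 0.0015 * 169 * 0.1275
  = 0.0323 m^3/s.

0.0323


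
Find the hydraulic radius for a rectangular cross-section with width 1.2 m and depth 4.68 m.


For a rectangular section:
Flow area A = b * y = 1.2 * 4.68 = 5.62 m^2.
Wetted perimeter P = b + 2y = 1.2 + 2*4.68 = 10.56 m.
Hydraulic radius R = A/P = 5.62 / 10.56 = 0.5318 m.

0.5318


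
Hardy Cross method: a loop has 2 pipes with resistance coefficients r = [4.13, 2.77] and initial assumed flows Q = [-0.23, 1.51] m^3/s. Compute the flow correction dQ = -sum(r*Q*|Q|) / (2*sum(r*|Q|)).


Numerator terms (r*Q*|Q|): 4.13*-0.23*|-0.23| = -0.2185; 2.77*1.51*|1.51| = 6.3159.
Sum of numerator = 6.0974.
Denominator terms (r*|Q|): 4.13*|-0.23| = 0.9499; 2.77*|1.51| = 4.1827.
2 * sum of denominator = 2 * 5.1326 = 10.2652.
dQ = -6.0974 / 10.2652 = -0.594 m^3/s.

-0.594


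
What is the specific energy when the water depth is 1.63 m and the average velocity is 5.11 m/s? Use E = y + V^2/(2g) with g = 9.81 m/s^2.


Specific energy E = y + V^2/(2g).
Velocity head = V^2/(2g) = 5.11^2 / (2*9.81) = 26.1121 / 19.62 = 1.3309 m.
E = 1.63 + 1.3309 = 2.9609 m.

2.9609


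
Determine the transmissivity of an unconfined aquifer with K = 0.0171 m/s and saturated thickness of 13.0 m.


Transmissivity is defined as T = K * h.
T = 0.0171 * 13.0
  = 0.2223 m^2/s.

0.2223


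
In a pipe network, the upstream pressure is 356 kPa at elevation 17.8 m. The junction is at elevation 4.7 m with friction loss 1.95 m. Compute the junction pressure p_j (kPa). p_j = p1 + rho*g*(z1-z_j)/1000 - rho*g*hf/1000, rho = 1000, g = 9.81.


Junction pressure: p_j = p1 + rho*g*(z1 - z_j)/1000 - rho*g*hf/1000.
Elevation term = 1000*9.81*(17.8 - 4.7)/1000 = 128.511 kPa.
Friction term = 1000*9.81*1.95/1000 = 19.13 kPa.
p_j = 356 + 128.511 - 19.13 = 465.38 kPa.

465.38


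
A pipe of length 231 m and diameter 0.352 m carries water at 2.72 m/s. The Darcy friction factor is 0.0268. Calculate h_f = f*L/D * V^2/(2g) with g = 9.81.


Darcy-Weisbach equation: h_f = f * (L/D) * V^2/(2g).
f * L/D = 0.0268 * 231/0.352 = 17.5875.
V^2/(2g) = 2.72^2 / (2*9.81) = 7.3984 / 19.62 = 0.3771 m.
h_f = 17.5875 * 0.3771 = 6.632 m.

6.632


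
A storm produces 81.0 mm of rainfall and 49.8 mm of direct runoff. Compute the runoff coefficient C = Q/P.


The runoff coefficient C = runoff depth / rainfall depth.
C = 49.8 / 81.0
  = 0.6148.

0.6148


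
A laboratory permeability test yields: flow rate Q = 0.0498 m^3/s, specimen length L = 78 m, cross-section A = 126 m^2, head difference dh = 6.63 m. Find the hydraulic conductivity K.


From K = Q*L / (A*dh):
Numerator: Q*L = 0.0498 * 78 = 3.8844.
Denominator: A*dh = 126 * 6.63 = 835.38.
K = 3.8844 / 835.38 = 0.00465 m/s.

0.00465


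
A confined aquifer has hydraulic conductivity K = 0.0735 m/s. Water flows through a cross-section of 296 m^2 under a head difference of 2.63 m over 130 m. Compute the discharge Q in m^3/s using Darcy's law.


Darcy's law: Q = K * A * i, where i = dh/L.
Hydraulic gradient i = 2.63 / 130 = 0.020231.
Q = 0.0735 * 296 * 0.020231
  = 0.4401 m^3/s.

0.4401


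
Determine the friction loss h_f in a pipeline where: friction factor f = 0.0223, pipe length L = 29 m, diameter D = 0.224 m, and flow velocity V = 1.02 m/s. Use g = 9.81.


Darcy-Weisbach equation: h_f = f * (L/D) * V^2/(2g).
f * L/D = 0.0223 * 29/0.224 = 2.8871.
V^2/(2g) = 1.02^2 / (2*9.81) = 1.0404 / 19.62 = 0.053 m.
h_f = 2.8871 * 0.053 = 0.153 m.

0.153


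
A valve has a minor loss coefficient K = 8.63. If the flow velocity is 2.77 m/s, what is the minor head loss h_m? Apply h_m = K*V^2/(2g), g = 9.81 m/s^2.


Minor loss formula: h_m = K * V^2/(2g).
V^2 = 2.77^2 = 7.6729.
V^2/(2g) = 7.6729 / 19.62 = 0.3911 m.
h_m = 8.63 * 0.3911 = 3.375 m.

3.375


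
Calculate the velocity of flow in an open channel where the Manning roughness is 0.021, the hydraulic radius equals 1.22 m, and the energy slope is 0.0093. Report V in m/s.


Manning's equation gives V = (1/n) * R^(2/3) * S^(1/2).
First, compute R^(2/3) = 1.22^(2/3) = 1.1418.
Next, S^(1/2) = 0.0093^(1/2) = 0.096437.
Then 1/n = 1/0.021 = 47.62.
V = 47.62 * 1.1418 * 0.096437 = 5.2432 m/s.

5.2432


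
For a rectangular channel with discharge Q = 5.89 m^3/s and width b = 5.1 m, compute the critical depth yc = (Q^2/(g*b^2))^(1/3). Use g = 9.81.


Using yc = (Q^2 / (g * b^2))^(1/3):
Q^2 = 5.89^2 = 34.69.
g * b^2 = 9.81 * 5.1^2 = 9.81 * 26.01 = 255.16.
Q^2 / (g*b^2) = 34.69 / 255.16 = 0.136.
yc = 0.136^(1/3) = 0.5142 m.

0.5142


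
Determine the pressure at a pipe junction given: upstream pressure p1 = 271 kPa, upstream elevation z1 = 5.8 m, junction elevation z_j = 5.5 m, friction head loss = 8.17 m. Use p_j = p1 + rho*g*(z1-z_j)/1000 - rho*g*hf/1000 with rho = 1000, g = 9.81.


Junction pressure: p_j = p1 + rho*g*(z1 - z_j)/1000 - rho*g*hf/1000.
Elevation term = 1000*9.81*(5.8 - 5.5)/1000 = 2.943 kPa.
Friction term = 1000*9.81*8.17/1000 = 80.148 kPa.
p_j = 271 + 2.943 - 80.148 = 193.8 kPa.

193.8


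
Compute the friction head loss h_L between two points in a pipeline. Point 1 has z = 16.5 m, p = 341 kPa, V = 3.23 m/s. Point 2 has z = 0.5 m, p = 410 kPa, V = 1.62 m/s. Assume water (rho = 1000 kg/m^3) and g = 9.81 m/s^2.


Total head at each section: H = z + p/(rho*g) + V^2/(2g).
H1 = 16.5 + 341*1000/(1000*9.81) + 3.23^2/(2*9.81)
   = 16.5 + 34.76 + 0.5317
   = 51.792 m.
H2 = 0.5 + 410*1000/(1000*9.81) + 1.62^2/(2*9.81)
   = 0.5 + 41.794 + 0.1338
   = 42.428 m.
h_L = H1 - H2 = 51.792 - 42.428 = 9.364 m.

9.364


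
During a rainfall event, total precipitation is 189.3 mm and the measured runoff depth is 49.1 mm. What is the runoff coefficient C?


The runoff coefficient C = runoff depth / rainfall depth.
C = 49.1 / 189.3
  = 0.2594.

0.2594


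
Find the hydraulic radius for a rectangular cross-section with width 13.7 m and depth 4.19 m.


For a rectangular section:
Flow area A = b * y = 13.7 * 4.19 = 57.4 m^2.
Wetted perimeter P = b + 2y = 13.7 + 2*4.19 = 22.08 m.
Hydraulic radius R = A/P = 57.4 / 22.08 = 2.5998 m.

2.5998


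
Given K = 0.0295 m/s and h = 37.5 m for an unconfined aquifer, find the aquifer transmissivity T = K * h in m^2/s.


Transmissivity is defined as T = K * h.
T = 0.0295 * 37.5
  = 1.1062 m^2/s.

1.1062


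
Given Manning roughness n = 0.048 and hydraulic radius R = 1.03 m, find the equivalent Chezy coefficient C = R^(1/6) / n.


The Chezy coefficient relates to Manning's n through C = R^(1/6) / n.
R^(1/6) = 1.03^(1/6) = 1.004939.
C = 1.004939 / 0.048 = 20.94 m^(1/2)/s.

20.94


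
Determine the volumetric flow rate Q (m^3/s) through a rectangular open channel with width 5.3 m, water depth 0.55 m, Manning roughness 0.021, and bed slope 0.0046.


For a rectangular channel, the cross-sectional area A = b * y = 5.3 * 0.55 = 2.92 m^2.
The wetted perimeter P = b + 2y = 5.3 + 2*0.55 = 6.4 m.
Hydraulic radius R = A/P = 2.92/6.4 = 0.4555 m.
Velocity V = (1/n)*R^(2/3)*S^(1/2) = (1/0.021)*0.4555^(2/3)*0.0046^(1/2) = 1.9119 m/s.
Discharge Q = A * V = 2.92 * 1.9119 = 5.573 m^3/s.

5.573


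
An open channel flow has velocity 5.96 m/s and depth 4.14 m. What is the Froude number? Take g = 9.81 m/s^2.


The Froude number is defined as Fr = V / sqrt(g*y).
g*y = 9.81 * 4.14 = 40.6134.
sqrt(g*y) = sqrt(40.6134) = 6.3729.
Fr = 5.96 / 6.3729 = 0.9352.

0.9352


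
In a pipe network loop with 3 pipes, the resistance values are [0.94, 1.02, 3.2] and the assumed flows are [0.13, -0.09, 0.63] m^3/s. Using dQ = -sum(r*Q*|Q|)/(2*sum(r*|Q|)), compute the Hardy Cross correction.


Numerator terms (r*Q*|Q|): 0.94*0.13*|0.13| = 0.0159; 1.02*-0.09*|-0.09| = -0.0083; 3.2*0.63*|0.63| = 1.2701.
Sum of numerator = 1.2777.
Denominator terms (r*|Q|): 0.94*|0.13| = 0.1222; 1.02*|-0.09| = 0.0918; 3.2*|0.63| = 2.016.
2 * sum of denominator = 2 * 2.23 = 4.46.
dQ = -1.2777 / 4.46 = -0.2865 m^3/s.

-0.2865


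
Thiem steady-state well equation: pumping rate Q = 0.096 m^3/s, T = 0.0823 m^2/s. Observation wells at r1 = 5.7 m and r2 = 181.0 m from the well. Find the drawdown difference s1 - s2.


Thiem equation: s1 - s2 = Q/(2*pi*T) * ln(r2/r1).
ln(r2/r1) = ln(181.0/5.7) = 3.458.
Q/(2*pi*T) = 0.096 / (2*pi*0.0823) = 0.096 / 0.5171 = 0.1856.
s1 - s2 = 0.1856 * 3.458 = 0.642 m.

0.642


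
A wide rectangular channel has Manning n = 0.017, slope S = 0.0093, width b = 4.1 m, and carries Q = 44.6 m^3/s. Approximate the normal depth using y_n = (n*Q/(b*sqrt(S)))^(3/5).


We use the wide-channel approximation y_n = (n*Q/(b*sqrt(S)))^(3/5).
sqrt(S) = sqrt(0.0093) = 0.096437.
Numerator: n*Q = 0.017 * 44.6 = 0.7582.
Denominator: b*sqrt(S) = 4.1 * 0.096437 = 0.395392.
arg = 1.9176.
y_n = 1.9176^(3/5) = 1.4779 m.

1.4779


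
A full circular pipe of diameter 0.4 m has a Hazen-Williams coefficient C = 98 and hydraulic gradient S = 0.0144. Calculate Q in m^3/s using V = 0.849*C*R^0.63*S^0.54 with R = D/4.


For a full circular pipe, R = D/4 = 0.4/4 = 0.1 m.
V = 0.849 * 98 * 0.1^0.63 * 0.0144^0.54
  = 0.849 * 98 * 0.234423 * 0.101278
  = 1.9754 m/s.
Pipe area A = pi*D^2/4 = pi*0.4^2/4 = 0.1257 m^2.
Q = A * V = 0.1257 * 1.9754 = 0.2482 m^3/s.

0.2482


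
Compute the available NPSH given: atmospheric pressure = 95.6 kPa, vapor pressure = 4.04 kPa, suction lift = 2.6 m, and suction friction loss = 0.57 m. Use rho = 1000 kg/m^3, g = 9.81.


NPSHa = p_atm/(rho*g) - z_s - hf_s - p_vap/(rho*g).
p_atm/(rho*g) = 95.6*1000 / (1000*9.81) = 9.745 m.
p_vap/(rho*g) = 4.04*1000 / (1000*9.81) = 0.412 m.
NPSHa = 9.745 - 2.6 - 0.57 - 0.412
      = 6.16 m.

6.16


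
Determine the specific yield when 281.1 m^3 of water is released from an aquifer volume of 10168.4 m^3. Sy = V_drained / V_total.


Specific yield Sy = Volume drained / Total volume.
Sy = 281.1 / 10168.4
   = 0.0276.

0.0276


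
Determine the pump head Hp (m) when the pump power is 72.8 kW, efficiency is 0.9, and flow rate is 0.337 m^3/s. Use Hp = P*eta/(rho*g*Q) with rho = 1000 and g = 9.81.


Pump head formula: Hp = P * eta / (rho * g * Q).
Numerator: P * eta = 72.8 * 1000 * 0.9 = 65520.0 W.
Denominator: rho * g * Q = 1000 * 9.81 * 0.337 = 3305.97.
Hp = 65520.0 / 3305.97 = 19.82 m.

19.82


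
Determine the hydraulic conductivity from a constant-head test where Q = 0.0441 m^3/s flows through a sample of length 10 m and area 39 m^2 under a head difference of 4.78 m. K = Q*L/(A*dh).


From K = Q*L / (A*dh):
Numerator: Q*L = 0.0441 * 10 = 0.441.
Denominator: A*dh = 39 * 4.78 = 186.42.
K = 0.441 / 186.42 = 0.002366 m/s.

0.002366


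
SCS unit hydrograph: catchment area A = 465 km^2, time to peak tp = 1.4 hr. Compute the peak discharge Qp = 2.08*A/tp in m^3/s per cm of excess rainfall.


SCS formula: Qp = 2.08 * A / tp.
Qp = 2.08 * 465 / 1.4
   = 967.2 / 1.4
   = 690.86 m^3/s per cm.

690.86


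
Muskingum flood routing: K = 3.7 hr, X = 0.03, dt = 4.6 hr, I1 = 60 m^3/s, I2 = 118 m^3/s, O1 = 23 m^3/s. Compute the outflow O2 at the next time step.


Muskingum coefficients:
denom = 2*K*(1-X) + dt = 2*3.7*(1-0.03) + 4.6 = 11.778.
C0 = (dt - 2*K*X)/denom = (4.6 - 2*3.7*0.03)/11.778 = 0.3717.
C1 = (dt + 2*K*X)/denom = (4.6 + 2*3.7*0.03)/11.778 = 0.4094.
C2 = (2*K*(1-X) - dt)/denom = 0.2189.
O2 = C0*I2 + C1*I1 + C2*O1
   = 0.3717*118 + 0.4094*60 + 0.2189*23
   = 73.46 m^3/s.

73.46


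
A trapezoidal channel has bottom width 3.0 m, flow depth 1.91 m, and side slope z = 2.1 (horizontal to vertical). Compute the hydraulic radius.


For a trapezoidal section with side slope z:
A = (b + z*y)*y = (3.0 + 2.1*1.91)*1.91 = 13.391 m^2.
P = b + 2*y*sqrt(1 + z^2) = 3.0 + 2*1.91*sqrt(1 + 2.1^2) = 11.885 m.
R = A/P = 13.391 / 11.885 = 1.1267 m.

1.1267


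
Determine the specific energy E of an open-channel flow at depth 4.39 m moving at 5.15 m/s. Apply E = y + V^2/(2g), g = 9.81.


Specific energy E = y + V^2/(2g).
Velocity head = V^2/(2g) = 5.15^2 / (2*9.81) = 26.5225 / 19.62 = 1.3518 m.
E = 4.39 + 1.3518 = 5.7418 m.

5.7418


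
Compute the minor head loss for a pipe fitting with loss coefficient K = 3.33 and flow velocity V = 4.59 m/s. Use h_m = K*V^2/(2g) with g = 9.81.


Minor loss formula: h_m = K * V^2/(2g).
V^2 = 4.59^2 = 21.0681.
V^2/(2g) = 21.0681 / 19.62 = 1.0738 m.
h_m = 3.33 * 1.0738 = 3.5758 m.

3.5758


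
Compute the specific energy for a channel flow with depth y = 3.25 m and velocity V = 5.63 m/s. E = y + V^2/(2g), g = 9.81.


Specific energy E = y + V^2/(2g).
Velocity head = V^2/(2g) = 5.63^2 / (2*9.81) = 31.6969 / 19.62 = 1.6155 m.
E = 3.25 + 1.6155 = 4.8655 m.

4.8655


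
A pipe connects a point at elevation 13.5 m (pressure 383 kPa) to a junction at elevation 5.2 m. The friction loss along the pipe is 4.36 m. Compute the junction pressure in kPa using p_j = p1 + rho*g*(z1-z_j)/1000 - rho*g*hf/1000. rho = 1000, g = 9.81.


Junction pressure: p_j = p1 + rho*g*(z1 - z_j)/1000 - rho*g*hf/1000.
Elevation term = 1000*9.81*(13.5 - 5.2)/1000 = 81.423 kPa.
Friction term = 1000*9.81*4.36/1000 = 42.772 kPa.
p_j = 383 + 81.423 - 42.772 = 421.65 kPa.

421.65


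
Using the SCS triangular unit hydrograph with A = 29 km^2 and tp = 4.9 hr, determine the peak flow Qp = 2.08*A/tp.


SCS formula: Qp = 2.08 * A / tp.
Qp = 2.08 * 29 / 4.9
   = 60.32 / 4.9
   = 12.31 m^3/s per cm.

12.31


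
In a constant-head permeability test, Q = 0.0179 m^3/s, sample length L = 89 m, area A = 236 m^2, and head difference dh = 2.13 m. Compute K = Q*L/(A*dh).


From K = Q*L / (A*dh):
Numerator: Q*L = 0.0179 * 89 = 1.5931.
Denominator: A*dh = 236 * 2.13 = 502.68.
K = 1.5931 / 502.68 = 0.003169 m/s.

0.003169


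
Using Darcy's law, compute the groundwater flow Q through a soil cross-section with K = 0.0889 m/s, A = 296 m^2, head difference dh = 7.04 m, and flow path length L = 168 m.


Darcy's law: Q = K * A * i, where i = dh/L.
Hydraulic gradient i = 7.04 / 168 = 0.041905.
Q = 0.0889 * 296 * 0.041905
  = 1.1027 m^3/s.

1.1027


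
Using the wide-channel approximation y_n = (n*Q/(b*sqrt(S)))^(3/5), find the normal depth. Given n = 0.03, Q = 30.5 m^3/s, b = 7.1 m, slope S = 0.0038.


We use the wide-channel approximation y_n = (n*Q/(b*sqrt(S)))^(3/5).
sqrt(S) = sqrt(0.0038) = 0.061644.
Numerator: n*Q = 0.03 * 30.5 = 0.915.
Denominator: b*sqrt(S) = 7.1 * 0.061644 = 0.437672.
arg = 2.0906.
y_n = 2.0906^(3/5) = 1.5565 m.

1.5565


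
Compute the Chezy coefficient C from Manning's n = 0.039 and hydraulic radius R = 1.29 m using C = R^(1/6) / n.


The Chezy coefficient relates to Manning's n through C = R^(1/6) / n.
R^(1/6) = 1.29^(1/6) = 1.043354.
C = 1.043354 / 0.039 = 26.75 m^(1/2)/s.

26.75


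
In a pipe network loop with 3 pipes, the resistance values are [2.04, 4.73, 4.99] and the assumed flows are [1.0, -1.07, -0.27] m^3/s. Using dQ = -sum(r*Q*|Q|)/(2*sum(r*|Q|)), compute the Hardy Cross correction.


Numerator terms (r*Q*|Q|): 2.04*1.0*|1.0| = 2.04; 4.73*-1.07*|-1.07| = -5.4154; 4.99*-0.27*|-0.27| = -0.3638.
Sum of numerator = -3.7391.
Denominator terms (r*|Q|): 2.04*|1.0| = 2.04; 4.73*|-1.07| = 5.0611; 4.99*|-0.27| = 1.3473.
2 * sum of denominator = 2 * 8.4484 = 16.8968.
dQ = --3.7391 / 16.8968 = 0.2213 m^3/s.

0.2213


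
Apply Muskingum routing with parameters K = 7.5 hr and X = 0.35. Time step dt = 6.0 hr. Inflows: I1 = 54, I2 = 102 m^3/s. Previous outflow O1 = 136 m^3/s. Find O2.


Muskingum coefficients:
denom = 2*K*(1-X) + dt = 2*7.5*(1-0.35) + 6.0 = 15.75.
C0 = (dt - 2*K*X)/denom = (6.0 - 2*7.5*0.35)/15.75 = 0.0476.
C1 = (dt + 2*K*X)/denom = (6.0 + 2*7.5*0.35)/15.75 = 0.7143.
C2 = (2*K*(1-X) - dt)/denom = 0.2381.
O2 = C0*I2 + C1*I1 + C2*O1
   = 0.0476*102 + 0.7143*54 + 0.2381*136
   = 75.81 m^3/s.

75.81


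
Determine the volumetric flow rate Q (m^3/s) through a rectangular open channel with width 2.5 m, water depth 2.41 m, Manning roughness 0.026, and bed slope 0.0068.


For a rectangular channel, the cross-sectional area A = b * y = 2.5 * 2.41 = 6.03 m^2.
The wetted perimeter P = b + 2y = 2.5 + 2*2.41 = 7.32 m.
Hydraulic radius R = A/P = 6.03/7.32 = 0.8231 m.
Velocity V = (1/n)*R^(2/3)*S^(1/2) = (1/0.026)*0.8231^(2/3)*0.0068^(1/2) = 2.7856 m/s.
Discharge Q = A * V = 6.03 * 2.7856 = 16.783 m^3/s.

16.783


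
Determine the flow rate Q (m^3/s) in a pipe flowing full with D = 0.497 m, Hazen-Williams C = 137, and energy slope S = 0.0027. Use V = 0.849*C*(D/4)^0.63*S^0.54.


For a full circular pipe, R = D/4 = 0.497/4 = 0.1242 m.
V = 0.849 * 137 * 0.1242^0.63 * 0.0027^0.54
  = 0.849 * 137 * 0.268786 * 0.041014
  = 1.2822 m/s.
Pipe area A = pi*D^2/4 = pi*0.497^2/4 = 0.194 m^2.
Q = A * V = 0.194 * 1.2822 = 0.2488 m^3/s.

0.2488


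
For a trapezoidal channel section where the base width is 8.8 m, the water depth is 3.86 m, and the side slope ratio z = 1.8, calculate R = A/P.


For a trapezoidal section with side slope z:
A = (b + z*y)*y = (8.8 + 1.8*3.86)*3.86 = 60.787 m^2.
P = b + 2*y*sqrt(1 + z^2) = 8.8 + 2*3.86*sqrt(1 + 1.8^2) = 24.696 m.
R = A/P = 60.787 / 24.696 = 2.4614 m.

2.4614


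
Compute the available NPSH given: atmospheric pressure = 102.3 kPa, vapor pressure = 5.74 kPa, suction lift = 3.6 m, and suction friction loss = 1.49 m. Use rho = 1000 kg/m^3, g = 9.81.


NPSHa = p_atm/(rho*g) - z_s - hf_s - p_vap/(rho*g).
p_atm/(rho*g) = 102.3*1000 / (1000*9.81) = 10.428 m.
p_vap/(rho*g) = 5.74*1000 / (1000*9.81) = 0.585 m.
NPSHa = 10.428 - 3.6 - 1.49 - 0.585
      = 4.75 m.

4.75


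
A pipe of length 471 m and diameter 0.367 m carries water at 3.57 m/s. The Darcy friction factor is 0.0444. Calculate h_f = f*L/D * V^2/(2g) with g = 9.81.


Darcy-Weisbach equation: h_f = f * (L/D) * V^2/(2g).
f * L/D = 0.0444 * 471/0.367 = 56.982.
V^2/(2g) = 3.57^2 / (2*9.81) = 12.7449 / 19.62 = 0.6496 m.
h_f = 56.982 * 0.6496 = 37.015 m.

37.015


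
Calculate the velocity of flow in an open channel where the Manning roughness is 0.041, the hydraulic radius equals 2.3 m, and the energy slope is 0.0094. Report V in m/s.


Manning's equation gives V = (1/n) * R^(2/3) * S^(1/2).
First, compute R^(2/3) = 2.3^(2/3) = 1.7424.
Next, S^(1/2) = 0.0094^(1/2) = 0.096954.
Then 1/n = 1/0.041 = 24.39.
V = 24.39 * 1.7424 * 0.096954 = 4.1203 m/s.

4.1203


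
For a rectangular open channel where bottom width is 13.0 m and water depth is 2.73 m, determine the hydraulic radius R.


For a rectangular section:
Flow area A = b * y = 13.0 * 2.73 = 35.49 m^2.
Wetted perimeter P = b + 2y = 13.0 + 2*2.73 = 18.46 m.
Hydraulic radius R = A/P = 35.49 / 18.46 = 1.9225 m.

1.9225


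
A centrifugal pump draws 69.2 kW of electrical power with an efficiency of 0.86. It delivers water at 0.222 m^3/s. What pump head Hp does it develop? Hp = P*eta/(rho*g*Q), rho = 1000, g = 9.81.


Pump head formula: Hp = P * eta / (rho * g * Q).
Numerator: P * eta = 69.2 * 1000 * 0.86 = 59512.0 W.
Denominator: rho * g * Q = 1000 * 9.81 * 0.222 = 2177.82.
Hp = 59512.0 / 2177.82 = 27.33 m.

27.33


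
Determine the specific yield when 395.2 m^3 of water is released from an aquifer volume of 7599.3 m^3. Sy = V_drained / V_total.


Specific yield Sy = Volume drained / Total volume.
Sy = 395.2 / 7599.3
   = 0.052.

0.052


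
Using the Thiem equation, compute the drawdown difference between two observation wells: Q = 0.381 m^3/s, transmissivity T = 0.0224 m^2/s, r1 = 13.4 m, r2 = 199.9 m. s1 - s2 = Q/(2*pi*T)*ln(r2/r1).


Thiem equation: s1 - s2 = Q/(2*pi*T) * ln(r2/r1).
ln(r2/r1) = ln(199.9/13.4) = 2.7026.
Q/(2*pi*T) = 0.381 / (2*pi*0.0224) = 0.381 / 0.1407 = 2.7071.
s1 - s2 = 2.7071 * 2.7026 = 7.316 m.

7.316


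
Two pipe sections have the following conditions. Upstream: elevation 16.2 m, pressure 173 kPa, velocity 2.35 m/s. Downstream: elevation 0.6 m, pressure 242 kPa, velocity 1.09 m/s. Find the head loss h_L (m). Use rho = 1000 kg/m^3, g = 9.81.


Total head at each section: H = z + p/(rho*g) + V^2/(2g).
H1 = 16.2 + 173*1000/(1000*9.81) + 2.35^2/(2*9.81)
   = 16.2 + 17.635 + 0.2815
   = 34.117 m.
H2 = 0.6 + 242*1000/(1000*9.81) + 1.09^2/(2*9.81)
   = 0.6 + 24.669 + 0.0606
   = 25.329 m.
h_L = H1 - H2 = 34.117 - 25.329 = 8.787 m.

8.787


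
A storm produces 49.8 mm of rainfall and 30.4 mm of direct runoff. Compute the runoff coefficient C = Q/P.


The runoff coefficient C = runoff depth / rainfall depth.
C = 30.4 / 49.8
  = 0.6104.

0.6104


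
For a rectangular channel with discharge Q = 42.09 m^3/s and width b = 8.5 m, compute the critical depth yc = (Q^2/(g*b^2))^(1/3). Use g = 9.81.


Using yc = (Q^2 / (g * b^2))^(1/3):
Q^2 = 42.09^2 = 1771.57.
g * b^2 = 9.81 * 8.5^2 = 9.81 * 72.25 = 708.77.
Q^2 / (g*b^2) = 1771.57 / 708.77 = 2.4995.
yc = 2.4995^(1/3) = 1.3571 m.

1.3571


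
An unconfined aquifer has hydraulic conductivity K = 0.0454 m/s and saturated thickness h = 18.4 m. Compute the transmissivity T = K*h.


Transmissivity is defined as T = K * h.
T = 0.0454 * 18.4
  = 0.8354 m^2/s.

0.8354


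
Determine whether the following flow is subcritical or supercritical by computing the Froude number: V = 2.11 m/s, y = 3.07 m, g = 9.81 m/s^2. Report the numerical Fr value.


The Froude number is defined as Fr = V / sqrt(g*y).
g*y = 9.81 * 3.07 = 30.1167.
sqrt(g*y) = sqrt(30.1167) = 5.4879.
Fr = 2.11 / 5.4879 = 0.3845.
Since Fr < 1, the flow is subcritical.

0.3845


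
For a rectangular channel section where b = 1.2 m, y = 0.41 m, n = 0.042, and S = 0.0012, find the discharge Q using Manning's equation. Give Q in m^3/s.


For a rectangular channel, the cross-sectional area A = b * y = 1.2 * 0.41 = 0.49 m^2.
The wetted perimeter P = b + 2y = 1.2 + 2*0.41 = 2.02 m.
Hydraulic radius R = A/P = 0.49/2.02 = 0.2436 m.
Velocity V = (1/n)*R^(2/3)*S^(1/2) = (1/0.042)*0.2436^(2/3)*0.0012^(1/2) = 0.3217 m/s.
Discharge Q = A * V = 0.49 * 0.3217 = 0.158 m^3/s.

0.158


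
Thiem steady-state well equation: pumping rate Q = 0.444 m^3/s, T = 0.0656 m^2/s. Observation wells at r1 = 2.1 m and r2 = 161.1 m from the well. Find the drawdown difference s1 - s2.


Thiem equation: s1 - s2 = Q/(2*pi*T) * ln(r2/r1).
ln(r2/r1) = ln(161.1/2.1) = 4.3401.
Q/(2*pi*T) = 0.444 / (2*pi*0.0656) = 0.444 / 0.4122 = 1.0772.
s1 - s2 = 1.0772 * 4.3401 = 4.6752 m.

4.6752


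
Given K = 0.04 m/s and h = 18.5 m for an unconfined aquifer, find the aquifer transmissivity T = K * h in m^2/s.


Transmissivity is defined as T = K * h.
T = 0.04 * 18.5
  = 0.74 m^2/s.

0.74


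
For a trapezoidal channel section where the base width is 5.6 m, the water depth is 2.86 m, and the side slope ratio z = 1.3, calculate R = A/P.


For a trapezoidal section with side slope z:
A = (b + z*y)*y = (5.6 + 1.3*2.86)*2.86 = 26.649 m^2.
P = b + 2*y*sqrt(1 + z^2) = 5.6 + 2*2.86*sqrt(1 + 1.3^2) = 14.981 m.
R = A/P = 26.649 / 14.981 = 1.7788 m.

1.7788


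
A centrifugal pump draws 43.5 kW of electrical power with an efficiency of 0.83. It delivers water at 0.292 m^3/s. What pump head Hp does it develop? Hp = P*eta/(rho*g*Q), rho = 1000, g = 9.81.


Pump head formula: Hp = P * eta / (rho * g * Q).
Numerator: P * eta = 43.5 * 1000 * 0.83 = 36105.0 W.
Denominator: rho * g * Q = 1000 * 9.81 * 0.292 = 2864.52.
Hp = 36105.0 / 2864.52 = 12.6 m.

12.6


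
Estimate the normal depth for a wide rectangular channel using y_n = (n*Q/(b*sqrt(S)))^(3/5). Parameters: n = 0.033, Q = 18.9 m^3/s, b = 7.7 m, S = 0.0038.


We use the wide-channel approximation y_n = (n*Q/(b*sqrt(S)))^(3/5).
sqrt(S) = sqrt(0.0038) = 0.061644.
Numerator: n*Q = 0.033 * 18.9 = 0.6237.
Denominator: b*sqrt(S) = 7.7 * 0.061644 = 0.474659.
arg = 1.314.
y_n = 1.314^(3/5) = 1.178 m.

1.178


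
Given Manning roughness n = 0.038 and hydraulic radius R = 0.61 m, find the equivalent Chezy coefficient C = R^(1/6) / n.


The Chezy coefficient relates to Manning's n through C = R^(1/6) / n.
R^(1/6) = 0.61^(1/6) = 0.920919.
C = 0.920919 / 0.038 = 24.23 m^(1/2)/s.

24.23


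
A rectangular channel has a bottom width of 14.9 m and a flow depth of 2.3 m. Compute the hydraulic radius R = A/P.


For a rectangular section:
Flow area A = b * y = 14.9 * 2.3 = 34.27 m^2.
Wetted perimeter P = b + 2y = 14.9 + 2*2.3 = 19.5 m.
Hydraulic radius R = A/P = 34.27 / 19.5 = 1.7574 m.

1.7574


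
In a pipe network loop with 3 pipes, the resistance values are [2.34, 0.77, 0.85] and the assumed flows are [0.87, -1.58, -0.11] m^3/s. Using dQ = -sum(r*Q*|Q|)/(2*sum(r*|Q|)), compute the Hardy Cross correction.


Numerator terms (r*Q*|Q|): 2.34*0.87*|0.87| = 1.7711; 0.77*-1.58*|-1.58| = -1.9222; 0.85*-0.11*|-0.11| = -0.0103.
Sum of numerator = -0.1614.
Denominator terms (r*|Q|): 2.34*|0.87| = 2.0358; 0.77*|-1.58| = 1.2166; 0.85*|-0.11| = 0.0935.
2 * sum of denominator = 2 * 3.3459 = 6.6918.
dQ = --0.1614 / 6.6918 = 0.0241 m^3/s.

0.0241


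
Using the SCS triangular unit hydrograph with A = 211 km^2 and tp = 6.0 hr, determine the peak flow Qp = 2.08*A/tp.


SCS formula: Qp = 2.08 * A / tp.
Qp = 2.08 * 211 / 6.0
   = 438.88 / 6.0
   = 73.15 m^3/s per cm.

73.15


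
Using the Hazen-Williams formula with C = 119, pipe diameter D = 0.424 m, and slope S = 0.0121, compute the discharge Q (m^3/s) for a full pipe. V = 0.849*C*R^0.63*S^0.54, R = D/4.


For a full circular pipe, R = D/4 = 0.424/4 = 0.106 m.
V = 0.849 * 119 * 0.106^0.63 * 0.0121^0.54
  = 0.849 * 119 * 0.243188 * 0.092194
  = 2.2652 m/s.
Pipe area A = pi*D^2/4 = pi*0.424^2/4 = 0.1412 m^2.
Q = A * V = 0.1412 * 2.2652 = 0.3198 m^3/s.

0.3198


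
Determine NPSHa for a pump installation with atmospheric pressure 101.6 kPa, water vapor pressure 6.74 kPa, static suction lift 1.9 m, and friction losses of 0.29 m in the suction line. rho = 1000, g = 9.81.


NPSHa = p_atm/(rho*g) - z_s - hf_s - p_vap/(rho*g).
p_atm/(rho*g) = 101.6*1000 / (1000*9.81) = 10.357 m.
p_vap/(rho*g) = 6.74*1000 / (1000*9.81) = 0.687 m.
NPSHa = 10.357 - 1.9 - 0.29 - 0.687
      = 7.48 m.

7.48


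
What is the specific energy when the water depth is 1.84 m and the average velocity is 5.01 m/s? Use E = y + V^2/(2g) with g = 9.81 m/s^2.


Specific energy E = y + V^2/(2g).
Velocity head = V^2/(2g) = 5.01^2 / (2*9.81) = 25.1001 / 19.62 = 1.2793 m.
E = 1.84 + 1.2793 = 3.1193 m.

3.1193


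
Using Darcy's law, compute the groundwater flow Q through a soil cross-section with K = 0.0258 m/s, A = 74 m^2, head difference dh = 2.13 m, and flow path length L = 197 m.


Darcy's law: Q = K * A * i, where i = dh/L.
Hydraulic gradient i = 2.13 / 197 = 0.010812.
Q = 0.0258 * 74 * 0.010812
  = 0.0206 m^3/s.

0.0206


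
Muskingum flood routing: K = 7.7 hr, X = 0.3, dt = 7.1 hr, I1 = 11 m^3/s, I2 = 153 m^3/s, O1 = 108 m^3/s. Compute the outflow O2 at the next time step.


Muskingum coefficients:
denom = 2*K*(1-X) + dt = 2*7.7*(1-0.3) + 7.1 = 17.88.
C0 = (dt - 2*K*X)/denom = (7.1 - 2*7.7*0.3)/17.88 = 0.1387.
C1 = (dt + 2*K*X)/denom = (7.1 + 2*7.7*0.3)/17.88 = 0.6555.
C2 = (2*K*(1-X) - dt)/denom = 0.2058.
O2 = C0*I2 + C1*I1 + C2*O1
   = 0.1387*153 + 0.6555*11 + 0.2058*108
   = 50.66 m^3/s.

50.66


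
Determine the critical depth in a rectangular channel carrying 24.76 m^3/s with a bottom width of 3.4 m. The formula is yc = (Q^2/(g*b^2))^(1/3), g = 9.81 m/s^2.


Using yc = (Q^2 / (g * b^2))^(1/3):
Q^2 = 24.76^2 = 613.06.
g * b^2 = 9.81 * 3.4^2 = 9.81 * 11.56 = 113.4.
Q^2 / (g*b^2) = 613.06 / 113.4 = 5.4062.
yc = 5.4062^(1/3) = 1.7551 m.

1.7551


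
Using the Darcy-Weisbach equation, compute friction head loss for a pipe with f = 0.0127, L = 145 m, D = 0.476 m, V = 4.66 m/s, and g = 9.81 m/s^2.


Darcy-Weisbach equation: h_f = f * (L/D) * V^2/(2g).
f * L/D = 0.0127 * 145/0.476 = 3.8687.
V^2/(2g) = 4.66^2 / (2*9.81) = 21.7156 / 19.62 = 1.1068 m.
h_f = 3.8687 * 1.1068 = 4.282 m.

4.282


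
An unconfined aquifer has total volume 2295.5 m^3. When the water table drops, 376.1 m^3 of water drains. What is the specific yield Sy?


Specific yield Sy = Volume drained / Total volume.
Sy = 376.1 / 2295.5
   = 0.1638.

0.1638


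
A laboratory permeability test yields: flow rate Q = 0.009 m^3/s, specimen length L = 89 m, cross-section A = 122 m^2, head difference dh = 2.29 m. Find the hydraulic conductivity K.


From K = Q*L / (A*dh):
Numerator: Q*L = 0.009 * 89 = 0.801.
Denominator: A*dh = 122 * 2.29 = 279.38.
K = 0.801 / 279.38 = 0.002867 m/s.

0.002867


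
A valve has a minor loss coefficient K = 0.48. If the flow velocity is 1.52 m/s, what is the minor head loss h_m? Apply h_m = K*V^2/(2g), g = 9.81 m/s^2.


Minor loss formula: h_m = K * V^2/(2g).
V^2 = 1.52^2 = 2.3104.
V^2/(2g) = 2.3104 / 19.62 = 0.1178 m.
h_m = 0.48 * 0.1178 = 0.0565 m.

0.0565


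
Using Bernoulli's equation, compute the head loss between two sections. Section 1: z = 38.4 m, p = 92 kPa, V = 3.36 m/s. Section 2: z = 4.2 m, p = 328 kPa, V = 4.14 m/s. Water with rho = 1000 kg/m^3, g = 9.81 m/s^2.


Total head at each section: H = z + p/(rho*g) + V^2/(2g).
H1 = 38.4 + 92*1000/(1000*9.81) + 3.36^2/(2*9.81)
   = 38.4 + 9.378 + 0.5754
   = 48.354 m.
H2 = 4.2 + 328*1000/(1000*9.81) + 4.14^2/(2*9.81)
   = 4.2 + 33.435 + 0.8736
   = 38.509 m.
h_L = H1 - H2 = 48.354 - 38.509 = 9.845 m.

9.845


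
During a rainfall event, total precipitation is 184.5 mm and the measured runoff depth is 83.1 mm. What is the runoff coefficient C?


The runoff coefficient C = runoff depth / rainfall depth.
C = 83.1 / 184.5
  = 0.4504.

0.4504


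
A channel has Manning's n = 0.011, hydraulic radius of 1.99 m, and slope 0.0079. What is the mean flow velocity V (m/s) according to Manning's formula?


Manning's equation gives V = (1/n) * R^(2/3) * S^(1/2).
First, compute R^(2/3) = 1.99^(2/3) = 1.5821.
Next, S^(1/2) = 0.0079^(1/2) = 0.088882.
Then 1/n = 1/0.011 = 90.91.
V = 90.91 * 1.5821 * 0.088882 = 12.7837 m/s.

12.7837


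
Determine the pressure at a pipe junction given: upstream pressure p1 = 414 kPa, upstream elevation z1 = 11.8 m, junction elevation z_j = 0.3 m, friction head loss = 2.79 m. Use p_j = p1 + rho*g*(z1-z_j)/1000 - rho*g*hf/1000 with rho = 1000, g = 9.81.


Junction pressure: p_j = p1 + rho*g*(z1 - z_j)/1000 - rho*g*hf/1000.
Elevation term = 1000*9.81*(11.8 - 0.3)/1000 = 112.815 kPa.
Friction term = 1000*9.81*2.79/1000 = 27.37 kPa.
p_j = 414 + 112.815 - 27.37 = 499.45 kPa.

499.45


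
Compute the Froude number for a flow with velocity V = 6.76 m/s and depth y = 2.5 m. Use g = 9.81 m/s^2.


The Froude number is defined as Fr = V / sqrt(g*y).
g*y = 9.81 * 2.5 = 24.525.
sqrt(g*y) = sqrt(24.525) = 4.9523.
Fr = 6.76 / 4.9523 = 1.365.

1.365


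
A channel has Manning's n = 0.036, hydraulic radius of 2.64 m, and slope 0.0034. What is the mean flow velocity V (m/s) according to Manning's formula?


Manning's equation gives V = (1/n) * R^(2/3) * S^(1/2).
First, compute R^(2/3) = 2.64^(2/3) = 1.9102.
Next, S^(1/2) = 0.0034^(1/2) = 0.05831.
Then 1/n = 1/0.036 = 27.78.
V = 27.78 * 1.9102 * 0.05831 = 3.0939 m/s.

3.0939


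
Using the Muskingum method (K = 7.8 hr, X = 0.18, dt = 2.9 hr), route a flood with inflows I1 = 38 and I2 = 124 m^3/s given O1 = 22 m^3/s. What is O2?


Muskingum coefficients:
denom = 2*K*(1-X) + dt = 2*7.8*(1-0.18) + 2.9 = 15.692.
C0 = (dt - 2*K*X)/denom = (2.9 - 2*7.8*0.18)/15.692 = 0.0059.
C1 = (dt + 2*K*X)/denom = (2.9 + 2*7.8*0.18)/15.692 = 0.3638.
C2 = (2*K*(1-X) - dt)/denom = 0.6304.
O2 = C0*I2 + C1*I1 + C2*O1
   = 0.0059*124 + 0.3638*38 + 0.6304*22
   = 28.42 m^3/s.

28.42


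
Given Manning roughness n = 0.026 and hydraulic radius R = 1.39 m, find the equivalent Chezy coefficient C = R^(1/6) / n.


The Chezy coefficient relates to Manning's n through C = R^(1/6) / n.
R^(1/6) = 1.39^(1/6) = 1.056418.
C = 1.056418 / 0.026 = 40.63 m^(1/2)/s.

40.63


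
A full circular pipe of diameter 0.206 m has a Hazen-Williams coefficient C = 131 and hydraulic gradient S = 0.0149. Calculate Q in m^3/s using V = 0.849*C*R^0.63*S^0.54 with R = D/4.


For a full circular pipe, R = D/4 = 0.206/4 = 0.0515 m.
V = 0.849 * 131 * 0.0515^0.63 * 0.0149^0.54
  = 0.849 * 131 * 0.154326 * 0.103162
  = 1.7707 m/s.
Pipe area A = pi*D^2/4 = pi*0.206^2/4 = 0.0333 m^2.
Q = A * V = 0.0333 * 1.7707 = 0.059 m^3/s.

0.059


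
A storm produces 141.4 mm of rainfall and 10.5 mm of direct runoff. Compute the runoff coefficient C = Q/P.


The runoff coefficient C = runoff depth / rainfall depth.
C = 10.5 / 141.4
  = 0.0743.

0.0743


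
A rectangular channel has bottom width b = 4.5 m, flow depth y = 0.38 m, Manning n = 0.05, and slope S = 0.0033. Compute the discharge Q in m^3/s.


For a rectangular channel, the cross-sectional area A = b * y = 4.5 * 0.38 = 1.71 m^2.
The wetted perimeter P = b + 2y = 4.5 + 2*0.38 = 5.26 m.
Hydraulic radius R = A/P = 1.71/5.26 = 0.3251 m.
Velocity V = (1/n)*R^(2/3)*S^(1/2) = (1/0.05)*0.3251^(2/3)*0.0033^(1/2) = 0.5432 m/s.
Discharge Q = A * V = 1.71 * 0.5432 = 0.929 m^3/s.

0.929


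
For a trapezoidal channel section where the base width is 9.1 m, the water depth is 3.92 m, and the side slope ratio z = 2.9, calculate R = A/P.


For a trapezoidal section with side slope z:
A = (b + z*y)*y = (9.1 + 2.9*3.92)*3.92 = 80.235 m^2.
P = b + 2*y*sqrt(1 + z^2) = 9.1 + 2*3.92*sqrt(1 + 2.9^2) = 33.15 m.
R = A/P = 80.235 / 33.15 = 2.4204 m.

2.4204


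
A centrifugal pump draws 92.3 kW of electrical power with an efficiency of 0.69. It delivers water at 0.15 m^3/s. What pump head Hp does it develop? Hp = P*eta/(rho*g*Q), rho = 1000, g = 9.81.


Pump head formula: Hp = P * eta / (rho * g * Q).
Numerator: P * eta = 92.3 * 1000 * 0.69 = 63687.0 W.
Denominator: rho * g * Q = 1000 * 9.81 * 0.15 = 1471.5.
Hp = 63687.0 / 1471.5 = 43.28 m.

43.28


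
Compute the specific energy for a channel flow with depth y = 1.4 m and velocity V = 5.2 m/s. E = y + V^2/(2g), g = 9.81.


Specific energy E = y + V^2/(2g).
Velocity head = V^2/(2g) = 5.2^2 / (2*9.81) = 27.04 / 19.62 = 1.3782 m.
E = 1.4 + 1.3782 = 2.7782 m.

2.7782


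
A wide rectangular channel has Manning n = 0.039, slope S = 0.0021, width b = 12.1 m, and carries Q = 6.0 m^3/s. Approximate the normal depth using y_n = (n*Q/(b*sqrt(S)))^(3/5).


We use the wide-channel approximation y_n = (n*Q/(b*sqrt(S)))^(3/5).
sqrt(S) = sqrt(0.0021) = 0.045826.
Numerator: n*Q = 0.039 * 6.0 = 0.234.
Denominator: b*sqrt(S) = 12.1 * 0.045826 = 0.554495.
arg = 0.422.
y_n = 0.422^(3/5) = 0.5959 m.

0.5959


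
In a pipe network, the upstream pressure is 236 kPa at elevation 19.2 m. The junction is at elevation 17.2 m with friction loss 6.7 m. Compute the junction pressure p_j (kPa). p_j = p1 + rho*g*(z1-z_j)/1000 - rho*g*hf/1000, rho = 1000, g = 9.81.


Junction pressure: p_j = p1 + rho*g*(z1 - z_j)/1000 - rho*g*hf/1000.
Elevation term = 1000*9.81*(19.2 - 17.2)/1000 = 19.62 kPa.
Friction term = 1000*9.81*6.7/1000 = 65.727 kPa.
p_j = 236 + 19.62 - 65.727 = 189.89 kPa.

189.89


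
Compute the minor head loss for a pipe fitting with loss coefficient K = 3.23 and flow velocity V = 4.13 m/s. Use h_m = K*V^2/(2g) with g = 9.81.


Minor loss formula: h_m = K * V^2/(2g).
V^2 = 4.13^2 = 17.0569.
V^2/(2g) = 17.0569 / 19.62 = 0.8694 m.
h_m = 3.23 * 0.8694 = 2.808 m.

2.808


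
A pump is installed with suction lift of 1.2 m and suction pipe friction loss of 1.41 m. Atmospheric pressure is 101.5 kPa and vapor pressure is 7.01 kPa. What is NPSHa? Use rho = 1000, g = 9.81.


NPSHa = p_atm/(rho*g) - z_s - hf_s - p_vap/(rho*g).
p_atm/(rho*g) = 101.5*1000 / (1000*9.81) = 10.347 m.
p_vap/(rho*g) = 7.01*1000 / (1000*9.81) = 0.715 m.
NPSHa = 10.347 - 1.2 - 1.41 - 0.715
      = 7.02 m.

7.02


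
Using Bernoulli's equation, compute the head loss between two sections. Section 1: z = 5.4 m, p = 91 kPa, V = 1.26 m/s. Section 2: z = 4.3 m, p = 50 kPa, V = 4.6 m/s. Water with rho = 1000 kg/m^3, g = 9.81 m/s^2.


Total head at each section: H = z + p/(rho*g) + V^2/(2g).
H1 = 5.4 + 91*1000/(1000*9.81) + 1.26^2/(2*9.81)
   = 5.4 + 9.276 + 0.0809
   = 14.757 m.
H2 = 4.3 + 50*1000/(1000*9.81) + 4.6^2/(2*9.81)
   = 4.3 + 5.097 + 1.0785
   = 10.475 m.
h_L = H1 - H2 = 14.757 - 10.475 = 4.282 m.

4.282


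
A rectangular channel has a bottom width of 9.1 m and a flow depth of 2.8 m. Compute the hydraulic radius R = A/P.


For a rectangular section:
Flow area A = b * y = 9.1 * 2.8 = 25.48 m^2.
Wetted perimeter P = b + 2y = 9.1 + 2*2.8 = 14.7 m.
Hydraulic radius R = A/P = 25.48 / 14.7 = 1.7333 m.

1.7333


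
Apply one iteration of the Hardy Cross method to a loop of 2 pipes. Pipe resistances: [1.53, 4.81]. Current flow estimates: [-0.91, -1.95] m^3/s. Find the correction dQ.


Numerator terms (r*Q*|Q|): 1.53*-0.91*|-0.91| = -1.267; 4.81*-1.95*|-1.95| = -18.29.
Sum of numerator = -19.557.
Denominator terms (r*|Q|): 1.53*|-0.91| = 1.3923; 4.81*|-1.95| = 9.3795.
2 * sum of denominator = 2 * 10.7718 = 21.5436.
dQ = --19.557 / 21.5436 = 0.9078 m^3/s.

0.9078


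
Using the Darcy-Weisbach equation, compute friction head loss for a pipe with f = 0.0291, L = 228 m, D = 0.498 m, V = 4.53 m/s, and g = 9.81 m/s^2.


Darcy-Weisbach equation: h_f = f * (L/D) * V^2/(2g).
f * L/D = 0.0291 * 228/0.498 = 13.3229.
V^2/(2g) = 4.53^2 / (2*9.81) = 20.5209 / 19.62 = 1.0459 m.
h_f = 13.3229 * 1.0459 = 13.935 m.

13.935


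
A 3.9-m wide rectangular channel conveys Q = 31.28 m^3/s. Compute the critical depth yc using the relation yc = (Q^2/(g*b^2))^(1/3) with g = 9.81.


Using yc = (Q^2 / (g * b^2))^(1/3):
Q^2 = 31.28^2 = 978.44.
g * b^2 = 9.81 * 3.9^2 = 9.81 * 15.21 = 149.21.
Q^2 / (g*b^2) = 978.44 / 149.21 = 6.5575.
yc = 6.5575^(1/3) = 1.8717 m.

1.8717


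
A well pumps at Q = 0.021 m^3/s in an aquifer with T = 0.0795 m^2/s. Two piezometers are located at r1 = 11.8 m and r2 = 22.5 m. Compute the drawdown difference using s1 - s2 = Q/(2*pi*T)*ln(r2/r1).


Thiem equation: s1 - s2 = Q/(2*pi*T) * ln(r2/r1).
ln(r2/r1) = ln(22.5/11.8) = 0.6454.
Q/(2*pi*T) = 0.021 / (2*pi*0.0795) = 0.021 / 0.4995 = 0.042.
s1 - s2 = 0.042 * 0.6454 = 0.0271 m.

0.0271


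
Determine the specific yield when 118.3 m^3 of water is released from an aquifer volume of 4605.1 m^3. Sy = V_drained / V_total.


Specific yield Sy = Volume drained / Total volume.
Sy = 118.3 / 4605.1
   = 0.0257.

0.0257


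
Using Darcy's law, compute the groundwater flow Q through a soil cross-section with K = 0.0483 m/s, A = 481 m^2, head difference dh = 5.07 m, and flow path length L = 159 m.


Darcy's law: Q = K * A * i, where i = dh/L.
Hydraulic gradient i = 5.07 / 159 = 0.031887.
Q = 0.0483 * 481 * 0.031887
  = 0.7408 m^3/s.

0.7408


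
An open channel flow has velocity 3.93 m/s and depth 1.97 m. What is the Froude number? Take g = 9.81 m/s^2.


The Froude number is defined as Fr = V / sqrt(g*y).
g*y = 9.81 * 1.97 = 19.3257.
sqrt(g*y) = sqrt(19.3257) = 4.3961.
Fr = 3.93 / 4.3961 = 0.894.

0.894


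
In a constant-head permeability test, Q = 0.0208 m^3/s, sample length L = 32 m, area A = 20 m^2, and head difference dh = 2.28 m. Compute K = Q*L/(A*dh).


From K = Q*L / (A*dh):
Numerator: Q*L = 0.0208 * 32 = 0.6656.
Denominator: A*dh = 20 * 2.28 = 45.6.
K = 0.6656 / 45.6 = 0.014596 m/s.

0.014596


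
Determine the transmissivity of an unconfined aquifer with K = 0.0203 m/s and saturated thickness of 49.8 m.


Transmissivity is defined as T = K * h.
T = 0.0203 * 49.8
  = 1.0109 m^2/s.

1.0109
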